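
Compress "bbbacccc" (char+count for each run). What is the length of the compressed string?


Input: bbbacccc
Runs:
  'b' x 3 => "b3"
  'a' x 1 => "a1"
  'c' x 4 => "c4"
Compressed: "b3a1c4"
Compressed length: 6

6


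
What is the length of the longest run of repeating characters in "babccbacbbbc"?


Input: "babccbacbbbc"
Scanning for longest run:
  Position 1 ('a'): new char, reset run to 1
  Position 2 ('b'): new char, reset run to 1
  Position 3 ('c'): new char, reset run to 1
  Position 4 ('c'): continues run of 'c', length=2
  Position 5 ('b'): new char, reset run to 1
  Position 6 ('a'): new char, reset run to 1
  Position 7 ('c'): new char, reset run to 1
  Position 8 ('b'): new char, reset run to 1
  Position 9 ('b'): continues run of 'b', length=2
  Position 10 ('b'): continues run of 'b', length=3
  Position 11 ('c'): new char, reset run to 1
Longest run: 'b' with length 3

3


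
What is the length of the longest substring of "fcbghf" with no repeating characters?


Input: "fcbghf"
Sliding window (track last position of each char):
  Position 0 ('f'): window [0,0] length 1 -- new best
  Position 1 ('c'): window [0,1] length 2 -- new best
  Position 2 ('b'): window [0,2] length 3 -- new best
  Position 3 ('g'): window [0,3] length 4 -- new best
  Position 4 ('h'): window [0,4] length 5 -- new best
  Position 5 ('f'): repeat (last at 0), move window start to 1
  Position 5 ('f'): window [1,5] length 5
Longest substring with no repeats: "fcbgh" with length 5

5


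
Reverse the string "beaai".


Input: beaai
Reading characters right to left:
  Position 4: 'i'
  Position 3: 'a'
  Position 2: 'a'
  Position 1: 'e'
  Position 0: 'b'
Reversed: iaaeb

iaaeb


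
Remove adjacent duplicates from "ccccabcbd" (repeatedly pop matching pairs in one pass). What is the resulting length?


Input: ccccabcbd
Stack-based adjacent duplicate removal:
  Read 'c': push. Stack: c
  Read 'c': matches stack top 'c' => pop. Stack: (empty)
  Read 'c': push. Stack: c
  Read 'c': matches stack top 'c' => pop. Stack: (empty)
  Read 'a': push. Stack: a
  Read 'b': push. Stack: ab
  Read 'c': push. Stack: abc
  Read 'b': push. Stack: abcb
  Read 'd': push. Stack: abcbd
Final stack: "abcbd" (length 5)

5


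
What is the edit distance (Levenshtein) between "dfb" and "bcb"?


Computing edit distance: "dfb" -> "bcb"
DP table:
           b    c    b
      0    1    2    3
  d   1    1    2    3
  f   2    2    2    3
  b   3    2    3    2
Edit distance = dp[3][3] = 2

2


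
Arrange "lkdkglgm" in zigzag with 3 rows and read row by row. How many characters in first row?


Zigzag "lkdkglgm" into 3 rows:
Placing characters:
  'l' => row 0
  'k' => row 1
  'd' => row 2
  'k' => row 1
  'g' => row 0
  'l' => row 1
  'g' => row 2
  'm' => row 1
Rows:
  Row 0: "lg"
  Row 1: "kklm"
  Row 2: "dg"
First row length: 2

2


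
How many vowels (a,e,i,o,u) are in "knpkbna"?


Input: knpkbna
Checking each character:
  'k' at position 0: consonant
  'n' at position 1: consonant
  'p' at position 2: consonant
  'k' at position 3: consonant
  'b' at position 4: consonant
  'n' at position 5: consonant
  'a' at position 6: vowel (running total: 1)
Total vowels: 1

1


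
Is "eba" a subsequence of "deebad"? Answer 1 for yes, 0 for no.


Check if "eba" is a subsequence of "deebad"
Greedy scan:
  Position 0 ('d'): no match needed
  Position 1 ('e'): matches sub[0] = 'e'
  Position 2 ('e'): no match needed
  Position 3 ('b'): matches sub[1] = 'b'
  Position 4 ('a'): matches sub[2] = 'a'
  Position 5 ('d'): no match needed
All 3 characters matched => is a subsequence

1


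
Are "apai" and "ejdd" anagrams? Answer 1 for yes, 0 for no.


Strings: "apai", "ejdd"
Sorted first:  aaip
Sorted second: ddej
Differ at position 0: 'a' vs 'd' => not anagrams

0


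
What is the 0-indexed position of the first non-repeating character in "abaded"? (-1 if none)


Input: abaded
Character frequencies:
  'a': 2
  'b': 1
  'd': 2
  'e': 1
Scanning left to right for freq == 1:
  Position 0 ('a'): freq=2, skip
  Position 1 ('b'): unique! => answer = 1

1


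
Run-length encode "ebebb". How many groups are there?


Input: ebebb
Scanning for consecutive runs:
  Group 1: 'e' x 1 (positions 0-0)
  Group 2: 'b' x 1 (positions 1-1)
  Group 3: 'e' x 1 (positions 2-2)
  Group 4: 'b' x 2 (positions 3-4)
Total groups: 4

4


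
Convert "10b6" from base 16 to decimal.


Input: "10b6" in base 16
Positional expansion:
  Digit '1' (value 1) x 16^3 = 4096
  Digit '0' (value 0) x 16^2 = 0
  Digit 'b' (value 11) x 16^1 = 176
  Digit '6' (value 6) x 16^0 = 6
Sum = 4278

4278


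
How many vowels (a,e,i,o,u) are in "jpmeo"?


Input: jpmeo
Checking each character:
  'j' at position 0: consonant
  'p' at position 1: consonant
  'm' at position 2: consonant
  'e' at position 3: vowel (running total: 1)
  'o' at position 4: vowel (running total: 2)
Total vowels: 2

2


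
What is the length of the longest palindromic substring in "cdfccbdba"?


Input: "cdfccbdba"
Checking substrings for palindromes:
  [5:8] "bdb" (len 3) => palindrome
  [3:5] "cc" (len 2) => palindrome
Longest palindromic substring: "bdb" with length 3

3


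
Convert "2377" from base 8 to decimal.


Input: "2377" in base 8
Positional expansion:
  Digit '2' (value 2) x 8^3 = 1024
  Digit '3' (value 3) x 8^2 = 192
  Digit '7' (value 7) x 8^1 = 56
  Digit '7' (value 7) x 8^0 = 7
Sum = 1279

1279


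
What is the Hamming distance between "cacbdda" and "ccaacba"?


Comparing "cacbdda" and "ccaacba" position by position:
  Position 0: 'c' vs 'c' => same
  Position 1: 'a' vs 'c' => differ
  Position 2: 'c' vs 'a' => differ
  Position 3: 'b' vs 'a' => differ
  Position 4: 'd' vs 'c' => differ
  Position 5: 'd' vs 'b' => differ
  Position 6: 'a' vs 'a' => same
Total differences (Hamming distance): 5

5


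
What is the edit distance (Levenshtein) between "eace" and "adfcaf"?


Computing edit distance: "eace" -> "adfcaf"
DP table:
           a    d    f    c    a    f
      0    1    2    3    4    5    6
  e   1    1    2    3    4    5    6
  a   2    1    2    3    4    4    5
  c   3    2    2    3    3    4    5
  e   4    3    3    3    4    4    5
Edit distance = dp[4][6] = 5

5


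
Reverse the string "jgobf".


Input: jgobf
Reading characters right to left:
  Position 4: 'f'
  Position 3: 'b'
  Position 2: 'o'
  Position 1: 'g'
  Position 0: 'j'
Reversed: fbogj

fbogj


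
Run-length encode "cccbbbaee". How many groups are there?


Input: cccbbbaee
Scanning for consecutive runs:
  Group 1: 'c' x 3 (positions 0-2)
  Group 2: 'b' x 3 (positions 3-5)
  Group 3: 'a' x 1 (positions 6-6)
  Group 4: 'e' x 2 (positions 7-8)
Total groups: 4

4


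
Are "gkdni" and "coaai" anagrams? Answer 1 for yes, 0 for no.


Strings: "gkdni", "coaai"
Sorted first:  dgikn
Sorted second: aacio
Differ at position 0: 'd' vs 'a' => not anagrams

0


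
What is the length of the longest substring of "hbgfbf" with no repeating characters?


Input: "hbgfbf"
Sliding window (track last position of each char):
  Position 0 ('h'): window [0,0] length 1 -- new best
  Position 1 ('b'): window [0,1] length 2 -- new best
  Position 2 ('g'): window [0,2] length 3 -- new best
  Position 3 ('f'): window [0,3] length 4 -- new best
  Position 4 ('b'): repeat (last at 1), move window start to 2
  Position 4 ('b'): window [2,4] length 3
  Position 5 ('f'): repeat (last at 3), move window start to 4
  Position 5 ('f'): window [4,5] length 2
Longest substring with no repeats: "hbgf" with length 4

4


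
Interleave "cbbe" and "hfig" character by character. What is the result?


Interleaving "cbbe" and "hfig":
  Position 0: 'c' from first, 'h' from second => "ch"
  Position 1: 'b' from first, 'f' from second => "bf"
  Position 2: 'b' from first, 'i' from second => "bi"
  Position 3: 'e' from first, 'g' from second => "eg"
Result: chbfbieg

chbfbieg


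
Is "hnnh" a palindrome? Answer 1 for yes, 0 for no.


Input: hnnh
Reversed: hnnh
  Compare pos 0 ('h') with pos 3 ('h'): match
  Compare pos 1 ('n') with pos 2 ('n'): match
Result: palindrome

1


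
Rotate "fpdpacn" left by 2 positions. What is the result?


Input: "fpdpacn", rotate left by 2
First 2 characters: "fp"
Remaining characters: "dpacn"
Concatenate remaining + first: "dpacn" + "fp" = "dpacnfp"

dpacnfp


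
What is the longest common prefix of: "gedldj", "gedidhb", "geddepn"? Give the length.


Words: gedldj, gedidhb, geddepn
  Position 0: all 'g' => match
  Position 1: all 'e' => match
  Position 2: all 'd' => match
  Position 3: ('l', 'i', 'd') => mismatch, stop
LCP = "ged" (length 3)

3


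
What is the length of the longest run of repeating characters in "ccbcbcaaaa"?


Input: "ccbcbcaaaa"
Scanning for longest run:
  Position 1 ('c'): continues run of 'c', length=2
  Position 2 ('b'): new char, reset run to 1
  Position 3 ('c'): new char, reset run to 1
  Position 4 ('b'): new char, reset run to 1
  Position 5 ('c'): new char, reset run to 1
  Position 6 ('a'): new char, reset run to 1
  Position 7 ('a'): continues run of 'a', length=2
  Position 8 ('a'): continues run of 'a', length=3
  Position 9 ('a'): continues run of 'a', length=4
Longest run: 'a' with length 4

4


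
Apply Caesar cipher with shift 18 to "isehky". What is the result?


Caesar cipher: shift "isehky" by 18
  'i' (pos 8) + 18 = pos 0 = 'a'
  's' (pos 18) + 18 = pos 10 = 'k'
  'e' (pos 4) + 18 = pos 22 = 'w'
  'h' (pos 7) + 18 = pos 25 = 'z'
  'k' (pos 10) + 18 = pos 2 = 'c'
  'y' (pos 24) + 18 = pos 16 = 'q'
Result: akwzcq

akwzcq


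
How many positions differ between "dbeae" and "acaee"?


Comparing "dbeae" and "acaee" position by position:
  Position 0: 'd' vs 'a' => DIFFER
  Position 1: 'b' vs 'c' => DIFFER
  Position 2: 'e' vs 'a' => DIFFER
  Position 3: 'a' vs 'e' => DIFFER
  Position 4: 'e' vs 'e' => same
Positions that differ: 4

4


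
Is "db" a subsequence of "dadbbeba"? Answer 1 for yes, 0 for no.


Check if "db" is a subsequence of "dadbbeba"
Greedy scan:
  Position 0 ('d'): matches sub[0] = 'd'
  Position 1 ('a'): no match needed
  Position 2 ('d'): no match needed
  Position 3 ('b'): matches sub[1] = 'b'
  Position 4 ('b'): no match needed
  Position 5 ('e'): no match needed
  Position 6 ('b'): no match needed
  Position 7 ('a'): no match needed
All 2 characters matched => is a subsequence

1


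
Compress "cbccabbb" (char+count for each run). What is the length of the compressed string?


Input: cbccabbb
Runs:
  'c' x 1 => "c1"
  'b' x 1 => "b1"
  'c' x 2 => "c2"
  'a' x 1 => "a1"
  'b' x 3 => "b3"
Compressed: "c1b1c2a1b3"
Compressed length: 10

10


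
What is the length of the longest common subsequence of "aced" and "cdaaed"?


LCS of "aced" and "cdaaed"
DP table:
           c    d    a    a    e    d
      0    0    0    0    0    0    0
  a   0    0    0    1    1    1    1
  c   0    1    1    1    1    1    1
  e   0    1    1    1    1    2    2
  d   0    1    2    2    2    2    3
LCS length = dp[4][6] = 3

3


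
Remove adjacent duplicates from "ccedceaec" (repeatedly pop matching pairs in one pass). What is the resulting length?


Input: ccedceaec
Stack-based adjacent duplicate removal:
  Read 'c': push. Stack: c
  Read 'c': matches stack top 'c' => pop. Stack: (empty)
  Read 'e': push. Stack: e
  Read 'd': push. Stack: ed
  Read 'c': push. Stack: edc
  Read 'e': push. Stack: edce
  Read 'a': push. Stack: edcea
  Read 'e': push. Stack: edceae
  Read 'c': push. Stack: edceaec
Final stack: "edceaec" (length 7)

7


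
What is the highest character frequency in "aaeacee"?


Input: aaeacee
Character counts:
  'a': 3
  'c': 1
  'e': 3
Maximum frequency: 3

3


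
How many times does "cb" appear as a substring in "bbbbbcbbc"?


Searching for "cb" in "bbbbbcbbc"
Scanning each position:
  Position 0: "bb" => no
  Position 1: "bb" => no
  Position 2: "bb" => no
  Position 3: "bb" => no
  Position 4: "bc" => no
  Position 5: "cb" => MATCH
  Position 6: "bb" => no
  Position 7: "bc" => no
Total occurrences: 1

1


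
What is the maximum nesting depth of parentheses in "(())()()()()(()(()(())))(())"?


Input: "(())()()()()(()(()(())))(())"
Tracking depth:
  Position 0 '(': depth becomes 1
  Position 1 '(': depth becomes 2
  Position 2 ')': depth becomes 1
  Position 3 ')': depth becomes 0
  Position 4 '(': depth becomes 1
  Position 5 ')': depth becomes 0
  Position 6 '(': depth becomes 1
  Position 7 ')': depth becomes 0
  Position 8 '(': depth becomes 1
  Position 9 ')': depth becomes 0
  Position 10 '(': depth becomes 1
  Position 11 ')': depth becomes 0
  Position 12 '(': depth becomes 1
  Position 13 '(': depth becomes 2
  Position 14 ')': depth becomes 1
  Position 15 '(': depth becomes 2
  Position 16 '(': depth becomes 3
  Position 17 ')': depth becomes 2
  Position 18 '(': depth becomes 3
  Position 19 '(': depth becomes 4
  Position 20 ')': depth becomes 3
  Position 21 ')': depth becomes 2
  Position 22 ')': depth becomes 1
  Position 23 ')': depth becomes 0
  Position 24 '(': depth becomes 1
  Position 25 '(': depth becomes 2
  Position 26 ')': depth becomes 1
  Position 27 ')': depth becomes 0
Maximum depth reached: 4

4


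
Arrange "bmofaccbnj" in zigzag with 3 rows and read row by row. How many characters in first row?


Zigzag "bmofaccbnj" into 3 rows:
Placing characters:
  'b' => row 0
  'm' => row 1
  'o' => row 2
  'f' => row 1
  'a' => row 0
  'c' => row 1
  'c' => row 2
  'b' => row 1
  'n' => row 0
  'j' => row 1
Rows:
  Row 0: "ban"
  Row 1: "mfcbj"
  Row 2: "oc"
First row length: 3

3


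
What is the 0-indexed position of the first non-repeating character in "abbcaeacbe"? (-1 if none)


Input: abbcaeacbe
Character frequencies:
  'a': 3
  'b': 3
  'c': 2
  'e': 2
Scanning left to right for freq == 1:
  Position 0 ('a'): freq=3, skip
  Position 1 ('b'): freq=3, skip
  Position 2 ('b'): freq=3, skip
  Position 3 ('c'): freq=2, skip
  Position 4 ('a'): freq=3, skip
  Position 5 ('e'): freq=2, skip
  Position 6 ('a'): freq=3, skip
  Position 7 ('c'): freq=2, skip
  Position 8 ('b'): freq=3, skip
  Position 9 ('e'): freq=2, skip
  No unique character found => answer = -1

-1


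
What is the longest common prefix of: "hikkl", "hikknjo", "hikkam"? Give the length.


Words: hikkl, hikknjo, hikkam
  Position 0: all 'h' => match
  Position 1: all 'i' => match
  Position 2: all 'k' => match
  Position 3: all 'k' => match
  Position 4: ('l', 'n', 'a') => mismatch, stop
LCP = "hikk" (length 4)

4


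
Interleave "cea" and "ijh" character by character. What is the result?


Interleaving "cea" and "ijh":
  Position 0: 'c' from first, 'i' from second => "ci"
  Position 1: 'e' from first, 'j' from second => "ej"
  Position 2: 'a' from first, 'h' from second => "ah"
Result: ciejah

ciejah


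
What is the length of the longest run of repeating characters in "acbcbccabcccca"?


Input: "acbcbccabcccca"
Scanning for longest run:
  Position 1 ('c'): new char, reset run to 1
  Position 2 ('b'): new char, reset run to 1
  Position 3 ('c'): new char, reset run to 1
  Position 4 ('b'): new char, reset run to 1
  Position 5 ('c'): new char, reset run to 1
  Position 6 ('c'): continues run of 'c', length=2
  Position 7 ('a'): new char, reset run to 1
  Position 8 ('b'): new char, reset run to 1
  Position 9 ('c'): new char, reset run to 1
  Position 10 ('c'): continues run of 'c', length=2
  Position 11 ('c'): continues run of 'c', length=3
  Position 12 ('c'): continues run of 'c', length=4
  Position 13 ('a'): new char, reset run to 1
Longest run: 'c' with length 4

4


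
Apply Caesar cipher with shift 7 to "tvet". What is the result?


Caesar cipher: shift "tvet" by 7
  't' (pos 19) + 7 = pos 0 = 'a'
  'v' (pos 21) + 7 = pos 2 = 'c'
  'e' (pos 4) + 7 = pos 11 = 'l'
  't' (pos 19) + 7 = pos 0 = 'a'
Result: acla

acla


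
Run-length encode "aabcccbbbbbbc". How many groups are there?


Input: aabcccbbbbbbc
Scanning for consecutive runs:
  Group 1: 'a' x 2 (positions 0-1)
  Group 2: 'b' x 1 (positions 2-2)
  Group 3: 'c' x 3 (positions 3-5)
  Group 4: 'b' x 6 (positions 6-11)
  Group 5: 'c' x 1 (positions 12-12)
Total groups: 5

5


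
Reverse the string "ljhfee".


Input: ljhfee
Reading characters right to left:
  Position 5: 'e'
  Position 4: 'e'
  Position 3: 'f'
  Position 2: 'h'
  Position 1: 'j'
  Position 0: 'l'
Reversed: eefhjl

eefhjl


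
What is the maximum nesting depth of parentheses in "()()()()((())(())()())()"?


Input: "()()()()((())(())()())()"
Tracking depth:
  Position 0 '(': depth becomes 1
  Position 1 ')': depth becomes 0
  Position 2 '(': depth becomes 1
  Position 3 ')': depth becomes 0
  Position 4 '(': depth becomes 1
  Position 5 ')': depth becomes 0
  Position 6 '(': depth becomes 1
  Position 7 ')': depth becomes 0
  Position 8 '(': depth becomes 1
  Position 9 '(': depth becomes 2
  Position 10 '(': depth becomes 3
  Position 11 ')': depth becomes 2
  Position 12 ')': depth becomes 1
  Position 13 '(': depth becomes 2
  Position 14 '(': depth becomes 3
  Position 15 ')': depth becomes 2
  Position 16 ')': depth becomes 1
  Position 17 '(': depth becomes 2
  Position 18 ')': depth becomes 1
  Position 19 '(': depth becomes 2
  Position 20 ')': depth becomes 1
  Position 21 ')': depth becomes 0
  Position 22 '(': depth becomes 1
  Position 23 ')': depth becomes 0
Maximum depth reached: 3

3


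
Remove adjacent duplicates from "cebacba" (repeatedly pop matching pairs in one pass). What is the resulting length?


Input: cebacba
Stack-based adjacent duplicate removal:
  Read 'c': push. Stack: c
  Read 'e': push. Stack: ce
  Read 'b': push. Stack: ceb
  Read 'a': push. Stack: ceba
  Read 'c': push. Stack: cebac
  Read 'b': push. Stack: cebacb
  Read 'a': push. Stack: cebacba
Final stack: "cebacba" (length 7)

7


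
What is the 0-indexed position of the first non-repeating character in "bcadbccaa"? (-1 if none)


Input: bcadbccaa
Character frequencies:
  'a': 3
  'b': 2
  'c': 3
  'd': 1
Scanning left to right for freq == 1:
  Position 0 ('b'): freq=2, skip
  Position 1 ('c'): freq=3, skip
  Position 2 ('a'): freq=3, skip
  Position 3 ('d'): unique! => answer = 3

3


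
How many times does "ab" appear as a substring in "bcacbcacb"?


Searching for "ab" in "bcacbcacb"
Scanning each position:
  Position 0: "bc" => no
  Position 1: "ca" => no
  Position 2: "ac" => no
  Position 3: "cb" => no
  Position 4: "bc" => no
  Position 5: "ca" => no
  Position 6: "ac" => no
  Position 7: "cb" => no
Total occurrences: 0

0


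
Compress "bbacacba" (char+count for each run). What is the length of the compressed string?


Input: bbacacba
Runs:
  'b' x 2 => "b2"
  'a' x 1 => "a1"
  'c' x 1 => "c1"
  'a' x 1 => "a1"
  'c' x 1 => "c1"
  'b' x 1 => "b1"
  'a' x 1 => "a1"
Compressed: "b2a1c1a1c1b1a1"
Compressed length: 14

14


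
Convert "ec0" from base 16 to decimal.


Input: "ec0" in base 16
Positional expansion:
  Digit 'e' (value 14) x 16^2 = 3584
  Digit 'c' (value 12) x 16^1 = 192
  Digit '0' (value 0) x 16^0 = 0
Sum = 3776

3776


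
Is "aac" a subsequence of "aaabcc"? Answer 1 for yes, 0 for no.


Check if "aac" is a subsequence of "aaabcc"
Greedy scan:
  Position 0 ('a'): matches sub[0] = 'a'
  Position 1 ('a'): matches sub[1] = 'a'
  Position 2 ('a'): no match needed
  Position 3 ('b'): no match needed
  Position 4 ('c'): matches sub[2] = 'c'
  Position 5 ('c'): no match needed
All 3 characters matched => is a subsequence

1


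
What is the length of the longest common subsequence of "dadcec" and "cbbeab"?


LCS of "dadcec" and "cbbeab"
DP table:
           c    b    b    e    a    b
      0    0    0    0    0    0    0
  d   0    0    0    0    0    0    0
  a   0    0    0    0    0    1    1
  d   0    0    0    0    0    1    1
  c   0    1    1    1    1    1    1
  e   0    1    1    1    2    2    2
  c   0    1    1    1    2    2    2
LCS length = dp[6][6] = 2

2


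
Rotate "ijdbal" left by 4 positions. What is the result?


Input: "ijdbal", rotate left by 4
First 4 characters: "ijdb"
Remaining characters: "al"
Concatenate remaining + first: "al" + "ijdb" = "alijdb"

alijdb


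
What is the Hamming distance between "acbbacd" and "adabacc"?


Comparing "acbbacd" and "adabacc" position by position:
  Position 0: 'a' vs 'a' => same
  Position 1: 'c' vs 'd' => differ
  Position 2: 'b' vs 'a' => differ
  Position 3: 'b' vs 'b' => same
  Position 4: 'a' vs 'a' => same
  Position 5: 'c' vs 'c' => same
  Position 6: 'd' vs 'c' => differ
Total differences (Hamming distance): 3

3


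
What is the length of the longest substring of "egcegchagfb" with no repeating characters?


Input: "egcegchagfb"
Sliding window (track last position of each char):
  Position 0 ('e'): window [0,0] length 1 -- new best
  Position 1 ('g'): window [0,1] length 2 -- new best
  Position 2 ('c'): window [0,2] length 3 -- new best
  Position 3 ('e'): repeat (last at 0), move window start to 1
  Position 3 ('e'): window [1,3] length 3
  Position 4 ('g'): repeat (last at 1), move window start to 2
  Position 4 ('g'): window [2,4] length 3
  Position 5 ('c'): repeat (last at 2), move window start to 3
  Position 5 ('c'): window [3,5] length 3
  Position 6 ('h'): window [3,6] length 4 -- new best
  Position 7 ('a'): window [3,7] length 5 -- new best
  Position 8 ('g'): repeat (last at 4), move window start to 5
  Position 8 ('g'): window [5,8] length 4
  Position 9 ('f'): window [5,9] length 5
  Position 10 ('b'): window [5,10] length 6 -- new best
Longest substring with no repeats: "chagfb" with length 6

6


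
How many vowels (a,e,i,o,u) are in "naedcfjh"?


Input: naedcfjh
Checking each character:
  'n' at position 0: consonant
  'a' at position 1: vowel (running total: 1)
  'e' at position 2: vowel (running total: 2)
  'd' at position 3: consonant
  'c' at position 4: consonant
  'f' at position 5: consonant
  'j' at position 6: consonant
  'h' at position 7: consonant
Total vowels: 2

2


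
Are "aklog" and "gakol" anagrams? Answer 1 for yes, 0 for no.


Strings: "aklog", "gakol"
Sorted first:  agklo
Sorted second: agklo
Sorted forms match => anagrams

1


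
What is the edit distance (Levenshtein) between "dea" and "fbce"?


Computing edit distance: "dea" -> "fbce"
DP table:
           f    b    c    e
      0    1    2    3    4
  d   1    1    2    3    4
  e   2    2    2    3    3
  a   3    3    3    3    4
Edit distance = dp[3][4] = 4

4


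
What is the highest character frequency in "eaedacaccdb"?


Input: eaedacaccdb
Character counts:
  'a': 3
  'b': 1
  'c': 3
  'd': 2
  'e': 2
Maximum frequency: 3

3


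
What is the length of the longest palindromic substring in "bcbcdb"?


Input: "bcbcdb"
Checking substrings for palindromes:
  [0:3] "bcb" (len 3) => palindrome
  [1:4] "cbc" (len 3) => palindrome
Longest palindromic substring: "bcb" with length 3

3


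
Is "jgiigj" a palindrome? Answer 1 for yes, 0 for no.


Input: jgiigj
Reversed: jgiigj
  Compare pos 0 ('j') with pos 5 ('j'): match
  Compare pos 1 ('g') with pos 4 ('g'): match
  Compare pos 2 ('i') with pos 3 ('i'): match
Result: palindrome

1


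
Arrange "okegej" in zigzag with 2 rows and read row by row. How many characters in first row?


Zigzag "okegej" into 2 rows:
Placing characters:
  'o' => row 0
  'k' => row 1
  'e' => row 0
  'g' => row 1
  'e' => row 0
  'j' => row 1
Rows:
  Row 0: "oee"
  Row 1: "kgj"
First row length: 3

3


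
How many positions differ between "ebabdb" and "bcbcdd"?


Comparing "ebabdb" and "bcbcdd" position by position:
  Position 0: 'e' vs 'b' => DIFFER
  Position 1: 'b' vs 'c' => DIFFER
  Position 2: 'a' vs 'b' => DIFFER
  Position 3: 'b' vs 'c' => DIFFER
  Position 4: 'd' vs 'd' => same
  Position 5: 'b' vs 'd' => DIFFER
Positions that differ: 5

5


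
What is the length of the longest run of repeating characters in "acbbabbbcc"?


Input: "acbbabbbcc"
Scanning for longest run:
  Position 1 ('c'): new char, reset run to 1
  Position 2 ('b'): new char, reset run to 1
  Position 3 ('b'): continues run of 'b', length=2
  Position 4 ('a'): new char, reset run to 1
  Position 5 ('b'): new char, reset run to 1
  Position 6 ('b'): continues run of 'b', length=2
  Position 7 ('b'): continues run of 'b', length=3
  Position 8 ('c'): new char, reset run to 1
  Position 9 ('c'): continues run of 'c', length=2
Longest run: 'b' with length 3

3


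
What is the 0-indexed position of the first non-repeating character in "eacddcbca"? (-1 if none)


Input: eacddcbca
Character frequencies:
  'a': 2
  'b': 1
  'c': 3
  'd': 2
  'e': 1
Scanning left to right for freq == 1:
  Position 0 ('e'): unique! => answer = 0

0


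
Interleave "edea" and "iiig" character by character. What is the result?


Interleaving "edea" and "iiig":
  Position 0: 'e' from first, 'i' from second => "ei"
  Position 1: 'd' from first, 'i' from second => "di"
  Position 2: 'e' from first, 'i' from second => "ei"
  Position 3: 'a' from first, 'g' from second => "ag"
Result: eidieiag

eidieiag


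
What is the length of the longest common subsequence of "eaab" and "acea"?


LCS of "eaab" and "acea"
DP table:
           a    c    e    a
      0    0    0    0    0
  e   0    0    0    1    1
  a   0    1    1    1    2
  a   0    1    1    1    2
  b   0    1    1    1    2
LCS length = dp[4][4] = 2

2


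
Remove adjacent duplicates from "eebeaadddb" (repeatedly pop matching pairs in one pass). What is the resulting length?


Input: eebeaadddb
Stack-based adjacent duplicate removal:
  Read 'e': push. Stack: e
  Read 'e': matches stack top 'e' => pop. Stack: (empty)
  Read 'b': push. Stack: b
  Read 'e': push. Stack: be
  Read 'a': push. Stack: bea
  Read 'a': matches stack top 'a' => pop. Stack: be
  Read 'd': push. Stack: bed
  Read 'd': matches stack top 'd' => pop. Stack: be
  Read 'd': push. Stack: bed
  Read 'b': push. Stack: bedb
Final stack: "bedb" (length 4)

4


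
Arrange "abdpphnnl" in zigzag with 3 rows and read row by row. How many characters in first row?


Zigzag "abdpphnnl" into 3 rows:
Placing characters:
  'a' => row 0
  'b' => row 1
  'd' => row 2
  'p' => row 1
  'p' => row 0
  'h' => row 1
  'n' => row 2
  'n' => row 1
  'l' => row 0
Rows:
  Row 0: "apl"
  Row 1: "bphn"
  Row 2: "dn"
First row length: 3

3


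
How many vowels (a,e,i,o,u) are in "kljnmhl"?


Input: kljnmhl
Checking each character:
  'k' at position 0: consonant
  'l' at position 1: consonant
  'j' at position 2: consonant
  'n' at position 3: consonant
  'm' at position 4: consonant
  'h' at position 5: consonant
  'l' at position 6: consonant
Total vowels: 0

0


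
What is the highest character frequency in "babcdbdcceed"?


Input: babcdbdcceed
Character counts:
  'a': 1
  'b': 3
  'c': 3
  'd': 3
  'e': 2
Maximum frequency: 3

3


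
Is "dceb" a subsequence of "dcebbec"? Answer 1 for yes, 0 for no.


Check if "dceb" is a subsequence of "dcebbec"
Greedy scan:
  Position 0 ('d'): matches sub[0] = 'd'
  Position 1 ('c'): matches sub[1] = 'c'
  Position 2 ('e'): matches sub[2] = 'e'
  Position 3 ('b'): matches sub[3] = 'b'
  Position 4 ('b'): no match needed
  Position 5 ('e'): no match needed
  Position 6 ('c'): no match needed
All 4 characters matched => is a subsequence

1


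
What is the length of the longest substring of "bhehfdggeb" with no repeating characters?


Input: "bhehfdggeb"
Sliding window (track last position of each char):
  Position 0 ('b'): window [0,0] length 1 -- new best
  Position 1 ('h'): window [0,1] length 2 -- new best
  Position 2 ('e'): window [0,2] length 3 -- new best
  Position 3 ('h'): repeat (last at 1), move window start to 2
  Position 3 ('h'): window [2,3] length 2
  Position 4 ('f'): window [2,4] length 3
  Position 5 ('d'): window [2,5] length 4 -- new best
  Position 6 ('g'): window [2,6] length 5 -- new best
  Position 7 ('g'): repeat (last at 6), move window start to 7
  Position 7 ('g'): window [7,7] length 1
  Position 8 ('e'): window [7,8] length 2
  Position 9 ('b'): window [7,9] length 3
Longest substring with no repeats: "ehfdg" with length 5

5


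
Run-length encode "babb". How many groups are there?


Input: babb
Scanning for consecutive runs:
  Group 1: 'b' x 1 (positions 0-0)
  Group 2: 'a' x 1 (positions 1-1)
  Group 3: 'b' x 2 (positions 2-3)
Total groups: 3

3


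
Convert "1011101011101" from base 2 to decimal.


Input: "1011101011101" in base 2
Positional expansion:
  Digit '1' (value 1) x 2^12 = 4096
  Digit '0' (value 0) x 2^11 = 0
  Digit '1' (value 1) x 2^10 = 1024
  Digit '1' (value 1) x 2^9 = 512
  Digit '1' (value 1) x 2^8 = 256
  Digit '0' (value 0) x 2^7 = 0
  Digit '1' (value 1) x 2^6 = 64
  Digit '0' (value 0) x 2^5 = 0
  Digit '1' (value 1) x 2^4 = 16
  Digit '1' (value 1) x 2^3 = 8
  Digit '1' (value 1) x 2^2 = 4
  Digit '0' (value 0) x 2^1 = 0
  Digit '1' (value 1) x 2^0 = 1
Sum = 5981

5981


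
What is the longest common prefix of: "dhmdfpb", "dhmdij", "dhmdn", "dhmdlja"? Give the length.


Words: dhmdfpb, dhmdij, dhmdn, dhmdlja
  Position 0: all 'd' => match
  Position 1: all 'h' => match
  Position 2: all 'm' => match
  Position 3: all 'd' => match
  Position 4: ('f', 'i', 'n', 'l') => mismatch, stop
LCP = "dhmd" (length 4)

4


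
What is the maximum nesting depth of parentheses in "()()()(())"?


Input: "()()()(())"
Tracking depth:
  Position 0 '(': depth becomes 1
  Position 1 ')': depth becomes 0
  Position 2 '(': depth becomes 1
  Position 3 ')': depth becomes 0
  Position 4 '(': depth becomes 1
  Position 5 ')': depth becomes 0
  Position 6 '(': depth becomes 1
  Position 7 '(': depth becomes 2
  Position 8 ')': depth becomes 1
  Position 9 ')': depth becomes 0
Maximum depth reached: 2

2


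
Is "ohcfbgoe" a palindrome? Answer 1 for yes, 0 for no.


Input: ohcfbgoe
Reversed: eogbfcho
  Compare pos 0 ('o') with pos 7 ('e'): MISMATCH
  Compare pos 1 ('h') with pos 6 ('o'): MISMATCH
  Compare pos 2 ('c') with pos 5 ('g'): MISMATCH
  Compare pos 3 ('f') with pos 4 ('b'): MISMATCH
Result: not a palindrome

0


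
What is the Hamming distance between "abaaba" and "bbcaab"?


Comparing "abaaba" and "bbcaab" position by position:
  Position 0: 'a' vs 'b' => differ
  Position 1: 'b' vs 'b' => same
  Position 2: 'a' vs 'c' => differ
  Position 3: 'a' vs 'a' => same
  Position 4: 'b' vs 'a' => differ
  Position 5: 'a' vs 'b' => differ
Total differences (Hamming distance): 4

4


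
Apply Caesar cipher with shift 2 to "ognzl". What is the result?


Caesar cipher: shift "ognzl" by 2
  'o' (pos 14) + 2 = pos 16 = 'q'
  'g' (pos 6) + 2 = pos 8 = 'i'
  'n' (pos 13) + 2 = pos 15 = 'p'
  'z' (pos 25) + 2 = pos 1 = 'b'
  'l' (pos 11) + 2 = pos 13 = 'n'
Result: qipbn

qipbn


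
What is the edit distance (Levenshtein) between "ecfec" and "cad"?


Computing edit distance: "ecfec" -> "cad"
DP table:
           c    a    d
      0    1    2    3
  e   1    1    2    3
  c   2    1    2    3
  f   3    2    2    3
  e   4    3    3    3
  c   5    4    4    4
Edit distance = dp[5][3] = 4

4


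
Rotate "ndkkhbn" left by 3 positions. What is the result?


Input: "ndkkhbn", rotate left by 3
First 3 characters: "ndk"
Remaining characters: "khbn"
Concatenate remaining + first: "khbn" + "ndk" = "khbnndk"

khbnndk


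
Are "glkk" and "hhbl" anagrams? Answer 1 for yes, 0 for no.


Strings: "glkk", "hhbl"
Sorted first:  gkkl
Sorted second: bhhl
Differ at position 0: 'g' vs 'b' => not anagrams

0


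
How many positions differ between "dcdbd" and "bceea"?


Comparing "dcdbd" and "bceea" position by position:
  Position 0: 'd' vs 'b' => DIFFER
  Position 1: 'c' vs 'c' => same
  Position 2: 'd' vs 'e' => DIFFER
  Position 3: 'b' vs 'e' => DIFFER
  Position 4: 'd' vs 'a' => DIFFER
Positions that differ: 4

4


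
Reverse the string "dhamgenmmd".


Input: dhamgenmmd
Reading characters right to left:
  Position 9: 'd'
  Position 8: 'm'
  Position 7: 'm'
  Position 6: 'n'
  Position 5: 'e'
  Position 4: 'g'
  Position 3: 'm'
  Position 2: 'a'
  Position 1: 'h'
  Position 0: 'd'
Reversed: dmmnegmahd

dmmnegmahd


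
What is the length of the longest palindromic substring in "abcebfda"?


Input: "abcebfda"
Checking substrings for palindromes:
  No multi-char palindromic substrings found
Longest palindromic substring: "a" with length 1

1


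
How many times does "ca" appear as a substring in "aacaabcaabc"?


Searching for "ca" in "aacaabcaabc"
Scanning each position:
  Position 0: "aa" => no
  Position 1: "ac" => no
  Position 2: "ca" => MATCH
  Position 3: "aa" => no
  Position 4: "ab" => no
  Position 5: "bc" => no
  Position 6: "ca" => MATCH
  Position 7: "aa" => no
  Position 8: "ab" => no
  Position 9: "bc" => no
Total occurrences: 2

2


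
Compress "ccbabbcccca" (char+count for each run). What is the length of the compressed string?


Input: ccbabbcccca
Runs:
  'c' x 2 => "c2"
  'b' x 1 => "b1"
  'a' x 1 => "a1"
  'b' x 2 => "b2"
  'c' x 4 => "c4"
  'a' x 1 => "a1"
Compressed: "c2b1a1b2c4a1"
Compressed length: 12

12


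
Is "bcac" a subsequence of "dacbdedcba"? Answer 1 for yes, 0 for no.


Check if "bcac" is a subsequence of "dacbdedcba"
Greedy scan:
  Position 0 ('d'): no match needed
  Position 1 ('a'): no match needed
  Position 2 ('c'): no match needed
  Position 3 ('b'): matches sub[0] = 'b'
  Position 4 ('d'): no match needed
  Position 5 ('e'): no match needed
  Position 6 ('d'): no match needed
  Position 7 ('c'): matches sub[1] = 'c'
  Position 8 ('b'): no match needed
  Position 9 ('a'): matches sub[2] = 'a'
Only matched 3/4 characters => not a subsequence

0


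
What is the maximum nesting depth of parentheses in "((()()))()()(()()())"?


Input: "((()()))()()(()()())"
Tracking depth:
  Position 0 '(': depth becomes 1
  Position 1 '(': depth becomes 2
  Position 2 '(': depth becomes 3
  Position 3 ')': depth becomes 2
  Position 4 '(': depth becomes 3
  Position 5 ')': depth becomes 2
  Position 6 ')': depth becomes 1
  Position 7 ')': depth becomes 0
  Position 8 '(': depth becomes 1
  Position 9 ')': depth becomes 0
  Position 10 '(': depth becomes 1
  Position 11 ')': depth becomes 0
  Position 12 '(': depth becomes 1
  Position 13 '(': depth becomes 2
  Position 14 ')': depth becomes 1
  Position 15 '(': depth becomes 2
  Position 16 ')': depth becomes 1
  Position 17 '(': depth becomes 2
  Position 18 ')': depth becomes 1
  Position 19 ')': depth becomes 0
Maximum depth reached: 3

3


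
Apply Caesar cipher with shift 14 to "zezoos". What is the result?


Caesar cipher: shift "zezoos" by 14
  'z' (pos 25) + 14 = pos 13 = 'n'
  'e' (pos 4) + 14 = pos 18 = 's'
  'z' (pos 25) + 14 = pos 13 = 'n'
  'o' (pos 14) + 14 = pos 2 = 'c'
  'o' (pos 14) + 14 = pos 2 = 'c'
  's' (pos 18) + 14 = pos 6 = 'g'
Result: nsnccg

nsnccg


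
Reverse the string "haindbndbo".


Input: haindbndbo
Reading characters right to left:
  Position 9: 'o'
  Position 8: 'b'
  Position 7: 'd'
  Position 6: 'n'
  Position 5: 'b'
  Position 4: 'd'
  Position 3: 'n'
  Position 2: 'i'
  Position 1: 'a'
  Position 0: 'h'
Reversed: obdnbdniah

obdnbdniah


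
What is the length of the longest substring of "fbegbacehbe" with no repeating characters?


Input: "fbegbacehbe"
Sliding window (track last position of each char):
  Position 0 ('f'): window [0,0] length 1 -- new best
  Position 1 ('b'): window [0,1] length 2 -- new best
  Position 2 ('e'): window [0,2] length 3 -- new best
  Position 3 ('g'): window [0,3] length 4 -- new best
  Position 4 ('b'): repeat (last at 1), move window start to 2
  Position 4 ('b'): window [2,4] length 3
  Position 5 ('a'): window [2,5] length 4
  Position 6 ('c'): window [2,6] length 5 -- new best
  Position 7 ('e'): repeat (last at 2), move window start to 3
  Position 7 ('e'): window [3,7] length 5
  Position 8 ('h'): window [3,8] length 6 -- new best
  Position 9 ('b'): repeat (last at 4), move window start to 5
  Position 9 ('b'): window [5,9] length 5
  Position 10 ('e'): repeat (last at 7), move window start to 8
  Position 10 ('e'): window [8,10] length 3
Longest substring with no repeats: "gbaceh" with length 6

6


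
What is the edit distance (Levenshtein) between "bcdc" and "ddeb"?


Computing edit distance: "bcdc" -> "ddeb"
DP table:
           d    d    e    b
      0    1    2    3    4
  b   1    1    2    3    3
  c   2    2    2    3    4
  d   3    2    2    3    4
  c   4    3    3    3    4
Edit distance = dp[4][4] = 4

4


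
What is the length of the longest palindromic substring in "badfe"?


Input: "badfe"
Checking substrings for palindromes:
  No multi-char palindromic substrings found
Longest palindromic substring: "b" with length 1

1


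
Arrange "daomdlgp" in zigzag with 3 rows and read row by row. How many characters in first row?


Zigzag "daomdlgp" into 3 rows:
Placing characters:
  'd' => row 0
  'a' => row 1
  'o' => row 2
  'm' => row 1
  'd' => row 0
  'l' => row 1
  'g' => row 2
  'p' => row 1
Rows:
  Row 0: "dd"
  Row 1: "amlp"
  Row 2: "og"
First row length: 2

2


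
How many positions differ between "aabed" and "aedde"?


Comparing "aabed" and "aedde" position by position:
  Position 0: 'a' vs 'a' => same
  Position 1: 'a' vs 'e' => DIFFER
  Position 2: 'b' vs 'd' => DIFFER
  Position 3: 'e' vs 'd' => DIFFER
  Position 4: 'd' vs 'e' => DIFFER
Positions that differ: 4

4


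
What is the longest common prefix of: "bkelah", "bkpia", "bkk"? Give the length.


Words: bkelah, bkpia, bkk
  Position 0: all 'b' => match
  Position 1: all 'k' => match
  Position 2: ('e', 'p', 'k') => mismatch, stop
LCP = "bk" (length 2)

2


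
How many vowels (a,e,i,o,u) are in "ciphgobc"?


Input: ciphgobc
Checking each character:
  'c' at position 0: consonant
  'i' at position 1: vowel (running total: 1)
  'p' at position 2: consonant
  'h' at position 3: consonant
  'g' at position 4: consonant
  'o' at position 5: vowel (running total: 2)
  'b' at position 6: consonant
  'c' at position 7: consonant
Total vowels: 2

2


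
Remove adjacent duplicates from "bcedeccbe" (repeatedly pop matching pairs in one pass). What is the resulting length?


Input: bcedeccbe
Stack-based adjacent duplicate removal:
  Read 'b': push. Stack: b
  Read 'c': push. Stack: bc
  Read 'e': push. Stack: bce
  Read 'd': push. Stack: bced
  Read 'e': push. Stack: bcede
  Read 'c': push. Stack: bcedec
  Read 'c': matches stack top 'c' => pop. Stack: bcede
  Read 'b': push. Stack: bcedeb
  Read 'e': push. Stack: bcedebe
Final stack: "bcedebe" (length 7)

7


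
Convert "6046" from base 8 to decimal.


Input: "6046" in base 8
Positional expansion:
  Digit '6' (value 6) x 8^3 = 3072
  Digit '0' (value 0) x 8^2 = 0
  Digit '4' (value 4) x 8^1 = 32
  Digit '6' (value 6) x 8^0 = 6
Sum = 3110

3110


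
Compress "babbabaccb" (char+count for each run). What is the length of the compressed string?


Input: babbabaccb
Runs:
  'b' x 1 => "b1"
  'a' x 1 => "a1"
  'b' x 2 => "b2"
  'a' x 1 => "a1"
  'b' x 1 => "b1"
  'a' x 1 => "a1"
  'c' x 2 => "c2"
  'b' x 1 => "b1"
Compressed: "b1a1b2a1b1a1c2b1"
Compressed length: 16

16


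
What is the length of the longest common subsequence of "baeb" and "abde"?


LCS of "baeb" and "abde"
DP table:
           a    b    d    e
      0    0    0    0    0
  b   0    0    1    1    1
  a   0    1    1    1    1
  e   0    1    1    1    2
  b   0    1    2    2    2
LCS length = dp[4][4] = 2

2


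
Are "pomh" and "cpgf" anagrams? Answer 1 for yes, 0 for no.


Strings: "pomh", "cpgf"
Sorted first:  hmop
Sorted second: cfgp
Differ at position 0: 'h' vs 'c' => not anagrams

0


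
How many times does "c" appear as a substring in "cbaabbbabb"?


Searching for "c" in "cbaabbbabb"
Scanning each position:
  Position 0: "c" => MATCH
  Position 1: "b" => no
  Position 2: "a" => no
  Position 3: "a" => no
  Position 4: "b" => no
  Position 5: "b" => no
  Position 6: "b" => no
  Position 7: "a" => no
  Position 8: "b" => no
  Position 9: "b" => no
Total occurrences: 1

1
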